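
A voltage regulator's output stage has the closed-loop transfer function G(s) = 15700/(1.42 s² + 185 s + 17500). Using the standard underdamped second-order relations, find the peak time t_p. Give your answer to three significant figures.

t_p ≈ 0.0349 s

Dividing through by 1.42: denominator becomes s² + 130.3 s + 12320.
So ω_n = √12320 = 111 rad/s and ζ = 130.3/(2·111) = 0.587.
ω_d = ω_n√(1−ζ²) = 89.9 rad/s. t_p = π/ω_d = 0.0349 s.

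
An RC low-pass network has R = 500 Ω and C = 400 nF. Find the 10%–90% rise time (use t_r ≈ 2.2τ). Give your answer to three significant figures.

τ = RC = 500 × 400 nF = 0.000200 s.
t_r ≈ 2.2τ = 0.000440 s.

t_r ≈ 0.000440 s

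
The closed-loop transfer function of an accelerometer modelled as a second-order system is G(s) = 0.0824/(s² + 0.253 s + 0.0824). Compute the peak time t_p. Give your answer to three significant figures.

Matching coefficients with s² + 2ζω_n s + ω_n² gives ω_n² = 0.0824 ⇒ ω_n = 0.287 rad/s, and ζ = 0.253/(2ω_n) = 0.441.
The damped frequency ω_d = ω_n√(1−ζ²) = 0.258 rad/s. Then t_p = π/ω_d = 12.2 s.

t_p ≈ 12.2 s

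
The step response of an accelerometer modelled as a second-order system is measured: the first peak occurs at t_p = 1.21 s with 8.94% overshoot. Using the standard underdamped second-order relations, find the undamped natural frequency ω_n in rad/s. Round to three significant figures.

The overshoot fixes ζ = −ln(OS)/√(π²+ln²(OS)) = 0.609.
t_p = π/ω_d ⇒ ω_d = 2.60 rad/s; then ω_n = ω_d/√(1−ζ²) = 3.27 rad/s.

ω_n ≈ 3.27 rad/s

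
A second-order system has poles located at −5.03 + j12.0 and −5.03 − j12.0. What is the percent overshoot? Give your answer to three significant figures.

|pole| = ω_n = √(5.03² + 12.0²) = 13.0 rad/s; ζ = cos θ = σ/ω_n = 0.387.
%OS = 100 e^{−πζ/√(1−ζ²)} with ζ = 0.387 gives 26.8%.

%OS ≈ 26.8%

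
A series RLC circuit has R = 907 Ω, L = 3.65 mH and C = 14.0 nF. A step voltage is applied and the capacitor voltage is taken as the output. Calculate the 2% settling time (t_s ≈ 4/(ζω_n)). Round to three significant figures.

For a series RLC circuit (capacitor voltage as output), ω_n = 1/√(LC) = 1/√(3.65 mH · 14.0 nF) = 140000 rad/s.
ζ = (R/2)·√(C/L) = (907/2)·√(14.0 nF/3.65 mH) = 0.888.
t_s ≈ 4/(ζω_n) = 0.0000322 s.

t_s ≈ 0.0000322 s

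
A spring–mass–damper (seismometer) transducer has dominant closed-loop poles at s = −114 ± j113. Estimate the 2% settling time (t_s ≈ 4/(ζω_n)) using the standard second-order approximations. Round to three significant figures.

t_s ≈ 0.0351 s

For poles at −σ ± jω_d, ζω_n = σ = 114, so t_s ≈ 4/σ = 0.0351 s.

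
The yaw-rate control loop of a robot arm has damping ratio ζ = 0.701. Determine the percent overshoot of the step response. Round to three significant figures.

For an underdamped second-order system, %OS = 100·exp(−πζ/√(1−ζ²)).
πζ/√(1−ζ²) = π·0.701/√(1−0.491) = 3.088, so %OS = 100·e^(−3.088) = 4.56%.

%OS ≈ 4.56%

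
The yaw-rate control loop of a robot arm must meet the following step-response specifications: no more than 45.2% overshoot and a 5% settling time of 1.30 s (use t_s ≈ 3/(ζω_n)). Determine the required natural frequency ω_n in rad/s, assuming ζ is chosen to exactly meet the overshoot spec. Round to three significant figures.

ω_n ≈ 9.42 rad/s

Inverting the overshoot relation: ζ = |ln 0.452|/√(π² + ln²0.452) = 0.245.
Then ω_n = 3/(ζ t_s) = 3/(0.245 × 1.30) = 9.42 rad/s.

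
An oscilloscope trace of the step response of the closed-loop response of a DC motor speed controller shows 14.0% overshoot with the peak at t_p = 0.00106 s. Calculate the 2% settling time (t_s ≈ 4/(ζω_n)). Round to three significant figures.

ζ from %OS: ζ = |ln 0.140|/√(π²+ln²0.140) = 0.531.
From t_p = π/ω_d, ω_d = π/0.00106 = 2960 rad/s, so ω_n = ω_d/√(1−ζ²) = 3500 rad/s.
t_s ≈ 4/(ζω_n) = 4/(0.531·3500) = 0.00216 s.

t_s ≈ 0.00216 s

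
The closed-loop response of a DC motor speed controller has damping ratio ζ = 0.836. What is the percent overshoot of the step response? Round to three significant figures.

%OS ≈ 0.834%

For an underdamped second-order system, %OS = 100·exp(−πζ/√(1−ζ²)).
πζ/√(1−ζ²) = π·0.836/√(1−0.699) = 4.786, so %OS = 100·e^(−4.786) = 0.834%.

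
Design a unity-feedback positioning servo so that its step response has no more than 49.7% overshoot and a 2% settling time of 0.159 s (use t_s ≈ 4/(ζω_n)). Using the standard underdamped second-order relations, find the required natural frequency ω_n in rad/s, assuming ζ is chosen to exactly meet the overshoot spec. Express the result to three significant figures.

ω_n ≈ 116 rad/s

ζ = −ln(OS)/√(π² + (ln OS)²). With OS = 0.497, ln OS = −0.6992 and ζ = 0.6992/3.218 = 0.217.
From t_s ≈ 4/(ζω_n): ω_n = 4/(ζ·t_s) = 4/(0.217·0.159) = 116 rad/s.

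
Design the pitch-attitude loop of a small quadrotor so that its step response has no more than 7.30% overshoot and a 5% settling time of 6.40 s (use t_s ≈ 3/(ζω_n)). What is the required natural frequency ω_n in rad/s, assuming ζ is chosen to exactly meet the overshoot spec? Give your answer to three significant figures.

ω_n ≈ 0.732 rad/s

From %OS = 100·exp(−πζ/√(1−ζ²)), invert to get ζ = −ln(OS)/√(π² + ln²(OS)) with OS = 0.0730.
−ln 0.0730 = 2.617, so ζ = 2.617/√(π² + 6.850) = 0.640.
Then ω_n = 3/(ζ t_s) = 3/(0.640 × 6.40) = 0.732 rad/s.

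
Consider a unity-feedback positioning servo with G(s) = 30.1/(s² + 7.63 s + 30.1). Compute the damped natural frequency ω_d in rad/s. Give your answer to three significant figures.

Matching coefficients with s² + 2ζω_n s + ω_n² gives ω_n² = 30.1 ⇒ ω_n = 5.49 rad/s, and ζ = 7.63/(2ω_n) = 0.695.
The damped frequency ω_d = ω_n√(1−ζ²) = 3.94 rad/s.

ω_d ≈ 3.94 rad/s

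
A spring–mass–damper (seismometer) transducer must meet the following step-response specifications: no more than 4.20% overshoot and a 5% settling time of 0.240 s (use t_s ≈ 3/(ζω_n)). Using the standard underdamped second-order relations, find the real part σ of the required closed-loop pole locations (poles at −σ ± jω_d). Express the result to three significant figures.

The settling-time spec alone fixes σ = ζω_n = 3/t_s = 3/0.240 = 12.5.
(Overshoot then fixes ζ = 0.710 and hence ω_d = σ·√(1−ζ²)/ζ = 12.4 rad/s.)

σ ≈ 12.5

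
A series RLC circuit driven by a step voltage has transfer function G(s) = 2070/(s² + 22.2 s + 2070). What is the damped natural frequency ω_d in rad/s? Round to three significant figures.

ω_d ≈ 44.1 rad/s

Comparing the denominator to s² + 2ζω_n s + ω_n²: ω_n = √2070 = 45.5 rad/s, and 2ζω_n = 22.2 so ζ = 22.2/(2·45.5) = 0.244.
ω_d = ω_n√(1−ζ²) = 44.1 rad/s.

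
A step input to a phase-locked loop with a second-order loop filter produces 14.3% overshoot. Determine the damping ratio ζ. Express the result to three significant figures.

Inverting the overshoot relation: ζ = |ln 0.143|/√(π² + ln²0.143) = 0.526.

ζ ≈ 0.526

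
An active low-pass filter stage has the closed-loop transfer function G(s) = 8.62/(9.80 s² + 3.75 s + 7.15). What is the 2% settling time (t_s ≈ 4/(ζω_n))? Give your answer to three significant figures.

t_s ≈ 20.9 s

Dividing through by 9.80: denominator becomes s² + 0.3827 s + 0.7296.
So ω_n = √0.7296 = 0.854 rad/s and ζ = 0.3827/(2·0.854) = 0.224.
t_s ≈ 4/(ζω_n) = 20.9 s.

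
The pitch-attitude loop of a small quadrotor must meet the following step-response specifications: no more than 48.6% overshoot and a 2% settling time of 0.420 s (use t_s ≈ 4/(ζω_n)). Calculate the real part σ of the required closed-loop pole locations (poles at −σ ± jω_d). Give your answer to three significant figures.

σ ≈ 9.52

The settling-time spec alone fixes σ = ζω_n = 4/t_s = 4/0.420 = 9.52.
(Overshoot then fixes ζ = 0.224 and hence ω_d = σ·√(1−ζ²)/ζ = 41.5 rad/s.)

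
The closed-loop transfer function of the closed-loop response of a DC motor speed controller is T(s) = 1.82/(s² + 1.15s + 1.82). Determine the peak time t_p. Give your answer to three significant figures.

t_p ≈ 2.57 s

Matching coefficients with s² + 2ζω_n s + ω_n² gives ω_n² = 1.82 ⇒ ω_n = 1.35 rad/s, and ζ = 1.15/(2ω_n) = 0.426.
ω_d = 1.35·√(1 − 0.426²) = 1.22 rad/s. Then t_p = π/ω_d = 2.57 s.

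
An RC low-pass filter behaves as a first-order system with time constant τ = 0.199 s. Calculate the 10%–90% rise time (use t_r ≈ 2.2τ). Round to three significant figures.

t_r ≈ 0.438 s

t_r ≈ 2.2τ = 0.438 s.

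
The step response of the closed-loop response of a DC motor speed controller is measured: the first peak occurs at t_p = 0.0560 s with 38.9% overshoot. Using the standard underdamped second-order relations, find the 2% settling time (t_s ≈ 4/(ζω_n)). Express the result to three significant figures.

The overshoot fixes ζ = −ln(OS)/√(π²+ln²(OS)) = 0.288.
t_p = π/ω_d ⇒ ω_d = 56.1 rad/s; then ω_n = ω_d/√(1−ζ²) = 58.6 rad/s.
t_s ≈ 4/(ζω_n) = 4/(0.288·58.6) = 0.237 s.

t_s ≈ 0.237 s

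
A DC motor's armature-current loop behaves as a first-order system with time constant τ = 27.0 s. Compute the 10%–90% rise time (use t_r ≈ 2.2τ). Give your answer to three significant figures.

t_r ≈ 59.4 s

t_r ≈ 2.2τ = 59.4 s.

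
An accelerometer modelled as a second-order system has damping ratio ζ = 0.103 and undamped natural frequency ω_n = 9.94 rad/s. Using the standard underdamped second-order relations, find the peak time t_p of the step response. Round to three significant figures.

t_p ≈ 0.318 s

The damped frequency is ω_d = ω_n√(1−ζ²) = 9.94·√(1−0.0106) = 9.89 rad/s.
Peak time t_p = π/ω_d = π/9.89 = 0.318 s.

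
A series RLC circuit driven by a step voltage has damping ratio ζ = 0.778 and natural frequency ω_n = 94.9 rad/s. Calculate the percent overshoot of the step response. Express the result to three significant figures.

For an underdamped second-order system, %OS = 100·exp(−πζ/√(1−ζ²)).
πζ/√(1−ζ²) = π·0.778/√(1−0.605) = 3.890, so %OS = 100·e^(−3.890) = 2.04%.

%OS ≈ 2.04%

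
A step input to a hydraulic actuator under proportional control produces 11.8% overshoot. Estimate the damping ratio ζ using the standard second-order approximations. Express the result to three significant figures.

ζ ≈ 0.562

From %OS = 100·exp(−πζ/√(1−ζ²)), invert to get ζ = −ln(OS)/√(π² + ln²(OS)) with OS = 0.118.
−ln 0.118 = 2.137, so ζ = 2.137/√(π² + 4.567) = 0.562.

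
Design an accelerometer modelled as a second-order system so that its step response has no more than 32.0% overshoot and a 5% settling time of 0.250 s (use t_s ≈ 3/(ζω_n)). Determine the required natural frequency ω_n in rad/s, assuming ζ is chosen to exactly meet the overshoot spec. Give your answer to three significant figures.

ζ = −ln(OS)/√(π² + (ln OS)²). With OS = 0.320, ln OS = −1.139 and ζ = 1.139/3.342 = 0.341.
From t_s ≈ 3/(ζω_n): ω_n = 3/(ζ·t_s) = 3/(0.341·0.250) = 35.2 rad/s.

ω_n ≈ 35.2 rad/s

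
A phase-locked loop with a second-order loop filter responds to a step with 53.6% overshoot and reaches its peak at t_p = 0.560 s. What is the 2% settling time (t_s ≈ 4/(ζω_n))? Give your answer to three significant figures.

t_s ≈ 3.59 s

The overshoot fixes ζ = −ln(OS)/√(π²+ln²(OS)) = 0.195.
t_p = π/ω_d ⇒ ω_d = 5.61 rad/s; then ω_n = ω_d/√(1−ζ²) = 5.72 rad/s.
t_s ≈ 4/(ζω_n) = 4/(0.195·5.72) = 3.59 s.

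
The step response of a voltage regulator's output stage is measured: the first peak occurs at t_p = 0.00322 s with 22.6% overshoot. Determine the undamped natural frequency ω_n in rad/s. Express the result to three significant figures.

The overshoot fixes ζ = −ln(OS)/√(π²+ln²(OS)) = 0.428.
From t_p = π/ω_d, ω_d = π/0.00322 = 976 rad/s, so ω_n = ω_d/√(1−ζ²) = 1080 rad/s.

ω_n ≈ 1080 rad/s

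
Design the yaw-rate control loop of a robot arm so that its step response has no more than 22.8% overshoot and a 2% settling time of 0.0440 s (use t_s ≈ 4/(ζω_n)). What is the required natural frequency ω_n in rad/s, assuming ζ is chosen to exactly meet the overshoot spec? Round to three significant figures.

From %OS = 100·exp(−πζ/√(1−ζ²)), invert to get ζ = −ln(OS)/√(π² + ln²(OS)) with OS = 0.228.
−ln 0.228 = 1.478, so ζ = 1.478/√(π² + 2.186) = 0.426.
Then ω_n = 4/(ζ t_s) = 4/(0.426 × 0.0440) = 214 rad/s.

ω_n ≈ 214 rad/s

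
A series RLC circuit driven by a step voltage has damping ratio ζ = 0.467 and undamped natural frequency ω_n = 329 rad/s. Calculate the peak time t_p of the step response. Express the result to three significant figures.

t_p ≈ 0.0108 s

The damped frequency is ω_d = ω_n√(1−ζ²) = 329·√(1−0.218) = 291 rad/s.
Peak time t_p = π/ω_d = π/291 = 0.0108 s.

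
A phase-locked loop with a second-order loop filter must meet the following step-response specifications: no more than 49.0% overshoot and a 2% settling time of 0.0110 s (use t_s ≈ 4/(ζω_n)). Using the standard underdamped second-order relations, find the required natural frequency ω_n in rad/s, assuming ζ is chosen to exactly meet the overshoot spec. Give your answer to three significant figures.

ω_n ≈ 1640 rad/s

Inverting the overshoot relation: ζ = |ln 0.490|/√(π² + ln²0.490) = 0.221.
From t_s ≈ 4/(ζω_n): ω_n = 4/(ζ·t_s) = 4/(0.221·0.0110) = 1640 rad/s.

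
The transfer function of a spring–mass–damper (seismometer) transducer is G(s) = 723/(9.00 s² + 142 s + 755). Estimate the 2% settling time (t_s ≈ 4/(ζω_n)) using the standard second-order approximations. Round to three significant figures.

Dividing through by 9.00: denominator becomes s² + 15.78 s + 83.89.
So ω_n = √83.89 = 9.16 rad/s and ζ = 15.78/(2·9.16) = 0.861.
t_s ≈ 4/(ζω_n) = 0.507 s.

t_s ≈ 0.507 s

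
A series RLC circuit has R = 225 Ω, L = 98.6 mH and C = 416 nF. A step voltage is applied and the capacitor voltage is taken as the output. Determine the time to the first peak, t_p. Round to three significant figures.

t_p ≈ 0.000654 s

For a series RLC circuit (capacitor voltage as output), ω_n = 1/√(LC) = 1/√(98.6 mH · 416 nF) = 4940 rad/s.
ζ = (R/2)·√(C/L) = (225/2)·√(416 nF/98.6 mH) = 0.231.
The damped frequency ω_d = ω_n√(1−ζ²) = 4800 rad/s. t_p = π/ω_d = 0.000654 s.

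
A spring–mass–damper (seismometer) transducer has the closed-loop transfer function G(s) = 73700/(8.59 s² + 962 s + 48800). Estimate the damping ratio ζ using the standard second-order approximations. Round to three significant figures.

ζ ≈ 0.743

Dividing through by 8.59: denominator becomes s² + 112.0 s + 5681.
So ω_n = √5681 = 75.4 rad/s and ζ = 112.0/(2·75.4) = 0.743.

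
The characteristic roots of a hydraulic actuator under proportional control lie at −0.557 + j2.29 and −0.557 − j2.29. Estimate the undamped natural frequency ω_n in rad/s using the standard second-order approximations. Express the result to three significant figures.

ω_n ≈ 2.36 rad/s

With σ = 0.557, ω_d = 2.29: ω_n = √(σ²+ω_d²) = 2.36 rad/s, ζ = σ/ω_n = 0.236.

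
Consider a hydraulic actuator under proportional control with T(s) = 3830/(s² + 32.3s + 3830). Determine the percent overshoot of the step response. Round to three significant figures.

ω_n = √3830 = 61.9 rad/s; ζ = 32.3/(2·61.9) = 0.261.
%OS = 100 e^{−πζ/√(1−ζ²)} with ζ = 0.261 gives 42.8%.

%OS ≈ 42.8%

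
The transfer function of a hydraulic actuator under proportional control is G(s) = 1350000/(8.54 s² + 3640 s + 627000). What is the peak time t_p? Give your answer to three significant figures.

t_p ≈ 0.0188 s

Dividing through by 8.54: denominator becomes s² + 426.2 s + 73420.
So ω_n = √73420 = 271 rad/s and ζ = 426.2/(2·271) = 0.787.
ω_d = ω_n√(1−ζ²) = 167 rad/s. t_p = π/ω_d = 0.0188 s.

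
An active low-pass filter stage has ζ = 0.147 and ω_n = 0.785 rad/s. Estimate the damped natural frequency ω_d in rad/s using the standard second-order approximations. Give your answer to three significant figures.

ω_d = ω_n√(1−ζ²) = 0.785·√0.978 = 0.776 rad/s.

ω_d ≈ 0.776 rad/s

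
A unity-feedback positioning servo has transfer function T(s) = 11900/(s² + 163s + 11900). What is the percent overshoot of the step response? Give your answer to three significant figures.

%OS ≈ 2.93%

Comparing the denominator to s² + 2ζω_n s + ω_n²: ω_n = √11900 = 109 rad/s, and 2ζω_n = 163 so ζ = 163/(2·109) = 0.747.
%OS = 100·exp(−πζ/√(1−ζ²)) = 2.93%.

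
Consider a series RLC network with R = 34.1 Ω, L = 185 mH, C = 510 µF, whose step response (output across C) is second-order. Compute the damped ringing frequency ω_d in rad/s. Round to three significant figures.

ω_d ≈ 45.9 rad/s

For a series RLC circuit (capacitor voltage as output), ω_n = 1/√(LC) = 1/√(185 mH · 510 µF) = 103 rad/s.
ζ = (R/2)·√(C/L) = (34.1/2)·√(510 µF/185 mH) = 0.895.
ω_d = 103·√(1 − 0.895²) = 45.9 rad/s.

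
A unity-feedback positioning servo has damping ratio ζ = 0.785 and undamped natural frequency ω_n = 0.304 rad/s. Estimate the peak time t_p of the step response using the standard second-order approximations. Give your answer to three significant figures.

The damped frequency is ω_d = ω_n√(1−ζ²) = 0.304·√(1−0.616) = 0.188 rad/s.
Peak time t_p = π/ω_d = π/0.188 = 16.7 s.

t_p ≈ 16.7 s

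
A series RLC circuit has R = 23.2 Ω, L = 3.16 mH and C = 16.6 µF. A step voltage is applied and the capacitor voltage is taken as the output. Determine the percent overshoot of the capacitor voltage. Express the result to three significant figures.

For a series RLC circuit (capacitor voltage as output), ω_n = 1/√(LC) = 1/√(3.16 mH · 16.6 µF) = 4370 rad/s.
ζ = (R/2)·√(C/L) = (23.2/2)·√(16.6 µF/3.16 mH) = 0.841.
%OS = 100·exp(−πζ/√(1−ζ²)) = 0.761%.

%OS ≈ 0.761%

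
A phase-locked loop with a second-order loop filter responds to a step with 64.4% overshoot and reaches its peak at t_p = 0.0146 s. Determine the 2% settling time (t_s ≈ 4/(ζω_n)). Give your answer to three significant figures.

From the overshoot, ζ = −ln(OS)/√(π²+ln²(OS)) = 0.139.
From t_p = π/ω_d, ω_d = π/0.0146 = 215 rad/s, so ω_n = ω_d/√(1−ζ²) = 217 rad/s.
t_s ≈ 4/(ζω_n) = 4/(0.139·217) = 0.133 s.

t_s ≈ 0.133 s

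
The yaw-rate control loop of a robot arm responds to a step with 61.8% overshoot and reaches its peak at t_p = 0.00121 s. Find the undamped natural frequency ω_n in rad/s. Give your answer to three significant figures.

ω_n ≈ 2630 rad/s

From the overshoot, ζ = −ln(OS)/√(π²+ln²(OS)) = 0.151.
t_p = π/ω_d ⇒ ω_d = 2600 rad/s; then ω_n = ω_d/√(1−ζ²) = 2630 rad/s.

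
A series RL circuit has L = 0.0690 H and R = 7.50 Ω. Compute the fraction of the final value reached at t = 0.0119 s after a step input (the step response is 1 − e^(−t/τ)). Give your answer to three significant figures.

τ = L/R = 0.0690/7.50 = 0.00920 s.
y(t)/y_∞ = 1 − e^(−t/τ) = 1 − e^(−0.0119/0.00920) = 1 − e^(−1.29) = 0.726.

y/y_∞ ≈ 0.726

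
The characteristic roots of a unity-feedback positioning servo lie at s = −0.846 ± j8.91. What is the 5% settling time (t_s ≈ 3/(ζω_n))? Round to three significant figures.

For poles at −σ ± jω_d, ζω_n = σ = 0.846, so t_s ≈ 3/σ = 3.55 s.

t_s ≈ 3.55 s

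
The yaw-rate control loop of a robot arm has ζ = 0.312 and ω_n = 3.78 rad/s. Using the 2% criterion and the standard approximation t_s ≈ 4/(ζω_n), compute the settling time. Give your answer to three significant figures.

t_s ≈ 4/(ζω_n) = 4/(0.312 × 3.78) = 3.39 s.

t_s ≈ 3.39 s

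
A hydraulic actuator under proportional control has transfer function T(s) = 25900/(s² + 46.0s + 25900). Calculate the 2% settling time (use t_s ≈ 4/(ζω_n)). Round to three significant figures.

Matching coefficients with s² + 2ζω_n s + ω_n² gives ω_n² = 25900 ⇒ ω_n = 161 rad/s, and ζ = 46.0/(2ω_n) = 0.143.
t_s ≈ 4/(ζω_n) = 4/(0.143·161) = 0.174 s.

t_s ≈ 0.174 s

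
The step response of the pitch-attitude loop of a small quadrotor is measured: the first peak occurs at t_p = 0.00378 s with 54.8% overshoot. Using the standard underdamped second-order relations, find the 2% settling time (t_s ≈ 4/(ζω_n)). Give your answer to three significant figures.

t_s ≈ 0.0251 s

The overshoot fixes ζ = −ln(OS)/√(π²+ln²(OS)) = 0.188.
t_p = π/ω_d ⇒ ω_d = 831 rad/s; then ω_n = ω_d/√(1−ζ²) = 846 rad/s.
t_s ≈ 4/(ζω_n) = 4/(0.188·846) = 0.0251 s.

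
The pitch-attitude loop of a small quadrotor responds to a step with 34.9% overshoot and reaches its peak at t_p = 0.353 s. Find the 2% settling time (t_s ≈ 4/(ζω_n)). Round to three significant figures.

ζ from %OS: ζ = |ln 0.349|/√(π²+ln²0.349) = 0.318.
From t_p = π/ω_d, ω_d = π/0.353 = 8.90 rad/s, so ω_n = ω_d/√(1−ζ²) = 9.39 rad/s.
t_s ≈ 4/(ζω_n) = 4/(0.318·9.39) = 1.34 s.

t_s ≈ 1.34 s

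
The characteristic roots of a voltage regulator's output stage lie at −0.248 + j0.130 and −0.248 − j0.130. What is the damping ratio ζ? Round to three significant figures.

The poles are at −σ ± jω_d with σ = 0.248 and ω_d = 0.130, so ω_n = √(σ²+ω_d²) = 0.280 rad/s and ζ = σ/ω_n = 0.886.

ζ ≈ 0.886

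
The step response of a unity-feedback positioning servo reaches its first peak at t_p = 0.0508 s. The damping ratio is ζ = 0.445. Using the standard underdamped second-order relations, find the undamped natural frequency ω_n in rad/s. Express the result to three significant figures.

ω_n ≈ 69.1 rad/s

Peak time t_p = π/ω_d, so ω_d = π/t_p = π/0.0508 = 61.8 rad/s.
ω_n = ω_d/√(1−ζ²) = 61.8/√0.802 = 69.1 rad/s.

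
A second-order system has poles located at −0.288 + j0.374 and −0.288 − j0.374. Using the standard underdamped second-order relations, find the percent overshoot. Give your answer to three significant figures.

With σ = 0.288, ω_d = 0.374: ω_n = √(σ²+ω_d²) = 0.472 rad/s, ζ = σ/ω_n = 0.610.
%OS = 100·exp(−πζ/√(1−ζ²)) = 8.90%.

%OS ≈ 8.90%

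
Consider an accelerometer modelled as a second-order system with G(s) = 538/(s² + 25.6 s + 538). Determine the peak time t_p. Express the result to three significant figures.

t_p ≈ 0.162 s

ω_n = √538 = 23.2 rad/s; ζ = 25.6/(2·23.2) = 0.552.
The damped frequency ω_d = ω_n√(1−ζ²) = 19.3 rad/s. Then t_p = π/ω_d = 0.162 s.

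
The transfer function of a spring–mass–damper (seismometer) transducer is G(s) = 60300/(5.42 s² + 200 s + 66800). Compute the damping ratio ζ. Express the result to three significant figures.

ζ ≈ 0.166

Dividing through by 5.42: denominator becomes s² + 36.90 s + 12320.
So ω_n = √12320 = 111 rad/s and ζ = 36.90/(2·111) = 0.166.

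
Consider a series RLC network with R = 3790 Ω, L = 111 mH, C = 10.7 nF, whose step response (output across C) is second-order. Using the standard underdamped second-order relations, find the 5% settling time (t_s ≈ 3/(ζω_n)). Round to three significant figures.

For a series RLC circuit (capacitor voltage as output), ω_n = 1/√(LC) = 1/√(111 mH · 10.7 nF) = 29000 rad/s.
ζ = (R/2)·√(C/L) = (3790/2)·√(10.7 nF/111 mH) = 0.588.
t_s ≈ 3/(ζω_n) = 0.000176 s.

t_s ≈ 0.000176 s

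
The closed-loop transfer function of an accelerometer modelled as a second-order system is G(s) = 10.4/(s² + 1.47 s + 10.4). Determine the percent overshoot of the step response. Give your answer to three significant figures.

%OS ≈ 47.9%

ω_n = √10.4 = 3.22 rad/s; ζ = 1.47/(2·3.22) = 0.228.
%OS = 100·exp(−πζ/√(1−ζ²)) = 47.9%.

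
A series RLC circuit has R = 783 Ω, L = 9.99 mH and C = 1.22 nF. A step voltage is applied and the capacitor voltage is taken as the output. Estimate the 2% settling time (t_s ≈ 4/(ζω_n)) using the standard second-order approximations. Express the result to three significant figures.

t_s ≈ 0.000102 s

For a series RLC circuit (capacitor voltage as output), ω_n = 1/√(LC) = 1/√(9.99 mH · 1.22 nF) = 286000 rad/s.
ζ = (R/2)·√(C/L) = (783/2)·√(1.22 nF/9.99 mH) = 0.137.
t_s ≈ 4/(ζω_n) = 0.000102 s.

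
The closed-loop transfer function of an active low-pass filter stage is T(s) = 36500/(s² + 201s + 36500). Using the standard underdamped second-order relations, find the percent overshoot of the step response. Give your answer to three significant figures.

ω_n = √36500 = 191 rad/s; ζ = 201/(2·191) = 0.526.
Overshoot: exp(−π·0.526/√(1−0.526²)) = 0.143, i.e. 14.3%.

%OS ≈ 14.3%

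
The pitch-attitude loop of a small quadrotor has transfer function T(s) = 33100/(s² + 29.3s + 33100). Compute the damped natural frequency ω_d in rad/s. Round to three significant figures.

ω_d ≈ 181 rad/s

ω_n = √33100 = 182 rad/s; ζ = 29.3/(2·182) = 0.0805.
ω_d = ω_n√(1−ζ²) = 181 rad/s.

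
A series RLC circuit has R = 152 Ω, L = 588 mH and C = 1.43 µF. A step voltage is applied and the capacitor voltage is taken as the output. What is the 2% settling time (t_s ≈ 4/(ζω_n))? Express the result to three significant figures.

For a series RLC circuit (capacitor voltage as output), ω_n = 1/√(LC) = 1/√(588 mH · 1.43 µF) = 1090 rad/s.
ζ = (R/2)·√(C/L) = (152/2)·√(1.43 µF/588 mH) = 0.119.
t_s ≈ 4/(ζω_n) = 0.0309 s.

t_s ≈ 0.0309 s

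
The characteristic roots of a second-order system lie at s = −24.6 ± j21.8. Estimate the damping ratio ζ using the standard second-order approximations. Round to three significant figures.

ζ ≈ 0.748

With σ = 24.6, ω_d = 21.8: ω_n = √(σ²+ω_d²) = 32.9 rad/s, ζ = σ/ω_n = 0.748.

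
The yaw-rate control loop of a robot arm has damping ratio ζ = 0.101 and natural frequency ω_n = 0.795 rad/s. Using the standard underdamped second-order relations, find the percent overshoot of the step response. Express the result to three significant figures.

%OS ≈ 72.7%

For an underdamped second-order system, %OS = 100·exp(−πζ/√(1−ζ²)).
πζ/√(1−ζ²) = π·0.101/√(1−0.0102) = 0.3189, so %OS = 100·e^(−0.3189) = 72.7%.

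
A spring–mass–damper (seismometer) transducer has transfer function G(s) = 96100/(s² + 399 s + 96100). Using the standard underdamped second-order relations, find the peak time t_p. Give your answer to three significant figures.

t_p ≈ 0.0132 s

ω_n = √96100 = 310 rad/s; ζ = 399/(2·310) = 0.644.
The damped frequency ω_d = ω_n√(1−ζ²) = 237 rad/s. Then t_p = π/ω_d = 0.0132 s.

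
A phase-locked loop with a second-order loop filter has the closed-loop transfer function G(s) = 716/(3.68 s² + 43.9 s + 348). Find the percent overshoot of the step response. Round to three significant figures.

%OS ≈ 8.72%

Dividing through by 3.68: denominator becomes s² + 11.93 s + 94.57.
So ω_n = √94.57 = 9.72 rad/s and ζ = 11.93/(2·9.72) = 0.613.
%OS = 100·exp(−πζ/√(1−ζ²)) = 8.72%.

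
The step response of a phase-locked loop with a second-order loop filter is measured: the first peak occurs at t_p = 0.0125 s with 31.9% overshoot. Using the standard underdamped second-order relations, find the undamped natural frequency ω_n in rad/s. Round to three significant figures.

ω_n ≈ 267 rad/s

From the overshoot, ζ = −ln(OS)/√(π²+ln²(OS)) = 0.342.
t_p = π/ω_d ⇒ ω_d = 251 rad/s; then ω_n = ω_d/√(1−ζ²) = 267 rad/s.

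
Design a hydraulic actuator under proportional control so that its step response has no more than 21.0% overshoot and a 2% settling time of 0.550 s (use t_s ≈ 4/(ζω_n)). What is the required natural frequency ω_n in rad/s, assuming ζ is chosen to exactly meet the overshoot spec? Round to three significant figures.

ω_n ≈ 16.3 rad/s

ζ = −ln(OS)/√(π² + (ln OS)²). With OS = 0.210, ln OS = −1.561 and ζ = 1.561/3.508 = 0.445.
From t_s ≈ 4/(ζω_n): ω_n = 4/(ζ·t_s) = 4/(0.445·0.550) = 16.3 rad/s.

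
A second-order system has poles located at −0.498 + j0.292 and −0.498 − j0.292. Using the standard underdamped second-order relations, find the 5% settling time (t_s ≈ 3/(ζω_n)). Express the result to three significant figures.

For poles at −σ ± jω_d, ζω_n = σ = 0.498, so t_s ≈ 3/σ = 6.02 s.

t_s ≈ 6.02 s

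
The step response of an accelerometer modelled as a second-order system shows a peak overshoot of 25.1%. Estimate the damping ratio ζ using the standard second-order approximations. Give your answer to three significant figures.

ζ = −ln(OS)/√(π² + (ln OS)²). With OS = 0.251, ln OS = −1.382 and ζ = 1.382/3.432 = 0.403.

ζ ≈ 0.403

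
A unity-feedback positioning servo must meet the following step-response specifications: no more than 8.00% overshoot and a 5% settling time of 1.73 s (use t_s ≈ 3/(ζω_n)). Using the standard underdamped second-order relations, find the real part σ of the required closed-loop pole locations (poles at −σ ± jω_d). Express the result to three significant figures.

σ ≈ 1.73

The settling-time spec alone fixes σ = ζω_n = 3/t_s = 3/1.73 = 1.73.
(Overshoot then fixes ζ = 0.627 and hence ω_d = σ·√(1−ζ²)/ζ = 2.16 rad/s.)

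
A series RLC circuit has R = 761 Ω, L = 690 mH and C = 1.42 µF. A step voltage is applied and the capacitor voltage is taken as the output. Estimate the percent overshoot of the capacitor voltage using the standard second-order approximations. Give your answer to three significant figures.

%OS ≈ 12.9%

For a series RLC circuit (capacitor voltage as output), ω_n = 1/√(LC) = 1/√(690 mH · 1.42 µF) = 1010 rad/s.
ζ = (R/2)·√(C/L) = (761/2)·√(1.42 µF/690 mH) = 0.546.
%OS = 100 e^{−πζ/√(1−ζ²)} with ζ = 0.546 gives 12.9%.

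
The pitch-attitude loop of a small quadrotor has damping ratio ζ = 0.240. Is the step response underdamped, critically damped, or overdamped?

Since ζ = 0.240 < 1, the system is underdamped.

underdamped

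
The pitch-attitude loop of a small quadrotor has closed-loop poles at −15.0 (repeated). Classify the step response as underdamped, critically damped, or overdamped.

critically damped

Since there is a repeated negative-real pole, the response is critically damped.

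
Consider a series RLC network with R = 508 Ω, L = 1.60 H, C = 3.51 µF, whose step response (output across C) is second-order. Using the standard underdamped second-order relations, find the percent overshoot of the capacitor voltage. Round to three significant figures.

%OS ≈ 27.9%

For a series RLC circuit (capacitor voltage as output), ω_n = 1/√(LC) = 1/√(1.60 H · 3.51 µF) = 422 rad/s.
ζ = (R/2)·√(C/L) = (508/2)·√(3.51 µF/1.60 H) = 0.376.
%OS = 100 e^{−πζ/√(1−ζ²)} with ζ = 0.376 gives 27.9%.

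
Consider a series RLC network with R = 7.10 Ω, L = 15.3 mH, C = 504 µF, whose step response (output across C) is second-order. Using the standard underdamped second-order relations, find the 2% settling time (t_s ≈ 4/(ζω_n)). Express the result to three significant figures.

For a series RLC circuit (capacitor voltage as output), ω_n = 1/√(LC) = 1/√(15.3 mH · 504 µF) = 360 rad/s.
ζ = (R/2)·√(C/L) = (7.10/2)·√(504 µF/15.3 mH) = 0.644.
t_s ≈ 4/(ζω_n) = 0.0172 s.

t_s ≈ 0.0172 s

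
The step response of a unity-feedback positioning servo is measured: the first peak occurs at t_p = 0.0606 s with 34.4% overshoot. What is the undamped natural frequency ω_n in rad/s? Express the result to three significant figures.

ζ from %OS: ζ = |ln 0.344|/√(π²+ln²0.344) = 0.322.
From t_p = π/ω_d, ω_d = π/0.0606 = 51.8 rad/s, so ω_n = ω_d/√(1−ζ²) = 54.8 rad/s.

ω_n ≈ 54.8 rad/s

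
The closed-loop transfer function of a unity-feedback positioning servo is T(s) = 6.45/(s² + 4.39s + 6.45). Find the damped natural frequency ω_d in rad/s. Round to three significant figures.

ω_d ≈ 1.28 rad/s

Comparing the denominator to s² + 2ζω_n s + ω_n²: ω_n = √6.45 = 2.54 rad/s, and 2ζω_n = 4.39 so ζ = 4.39/(2·2.54) = 0.864.
ω_d = ω_n√(1−ζ²) = 1.28 rad/s.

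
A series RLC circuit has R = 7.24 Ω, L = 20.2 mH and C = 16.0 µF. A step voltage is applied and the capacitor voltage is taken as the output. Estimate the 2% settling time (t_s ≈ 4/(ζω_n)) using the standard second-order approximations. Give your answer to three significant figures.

t_s ≈ 0.0223 s

For a series RLC circuit (capacitor voltage as output), ω_n = 1/√(LC) = 1/√(20.2 mH · 16.0 µF) = 1760 rad/s.
ζ = (R/2)·√(C/L) = (7.24/2)·√(16.0 µF/20.2 mH) = 0.102.
t_s ≈ 4/(ζω_n) = 0.0223 s.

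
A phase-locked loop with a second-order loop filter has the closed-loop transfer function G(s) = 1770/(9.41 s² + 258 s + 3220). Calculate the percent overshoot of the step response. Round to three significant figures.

%OS ≈ 3.12%

Dividing through by 9.41: denominator becomes s² + 27.42 s + 342.2.
So ω_n = √342.2 = 18.5 rad/s and ζ = 27.42/(2·18.5) = 0.741.
%OS = 100 e^{−πζ/√(1−ζ²)} with ζ = 0.741 gives 3.12%.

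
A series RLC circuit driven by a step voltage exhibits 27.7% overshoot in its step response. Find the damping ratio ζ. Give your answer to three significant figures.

ζ ≈ 0.378

From %OS = 100·exp(−πζ/√(1−ζ²)), invert to get ζ = −ln(OS)/√(π² + ln²(OS)) with OS = 0.277.
−ln 0.277 = 1.284, so ζ = 1.284/√(π² + 1.648) = 0.378.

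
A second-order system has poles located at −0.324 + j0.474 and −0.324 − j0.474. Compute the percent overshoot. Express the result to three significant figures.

|pole| = ω_n = √(0.324² + 0.474²) = 0.574 rad/s; ζ = cos θ = σ/ω_n = 0.564.
%OS = 100·exp(−πζ/√(1−ζ²)) = 11.7%.

%OS ≈ 11.7%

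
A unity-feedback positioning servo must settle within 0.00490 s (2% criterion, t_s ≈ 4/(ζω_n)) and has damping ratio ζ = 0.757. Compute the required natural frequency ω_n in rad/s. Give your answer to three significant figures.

Rearranging t_s ≈ 4/(ζω_n) gives ω_n = 4/(ζ·t_s) = 4/(0.757 × 0.00490) = 1080 rad/s.

ω_n ≈ 1080 rad/s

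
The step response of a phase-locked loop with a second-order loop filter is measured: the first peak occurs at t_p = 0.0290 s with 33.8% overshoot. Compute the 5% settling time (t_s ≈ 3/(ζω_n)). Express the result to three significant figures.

t_s ≈ 0.0802 s

From the overshoot, ζ = −ln(OS)/√(π²+ln²(OS)) = 0.326.
From t_p = π/ω_d, ω_d = π/0.0290 = 108 rad/s, so ω_n = ω_d/√(1−ζ²) = 115 rad/s.
t_s ≈ 3/(ζω_n) = 3/(0.326·115) = 0.0802 s.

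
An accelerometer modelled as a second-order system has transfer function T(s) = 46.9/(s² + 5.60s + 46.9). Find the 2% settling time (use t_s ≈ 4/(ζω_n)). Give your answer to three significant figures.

ω_n = √46.9 = 6.85 rad/s; ζ = 5.60/(2·6.85) = 0.409.
t_s ≈ 4/(ζω_n) = 4/(0.409·6.85) = 1.43 s.

t_s ≈ 1.43 s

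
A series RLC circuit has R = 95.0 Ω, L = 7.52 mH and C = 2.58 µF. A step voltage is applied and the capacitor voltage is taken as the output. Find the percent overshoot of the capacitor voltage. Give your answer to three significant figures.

For a series RLC circuit (capacitor voltage as output), ω_n = 1/√(LC) = 1/√(7.52 mH · 2.58 µF) = 7180 rad/s.
ζ = (R/2)·√(C/L) = (95.0/2)·√(2.58 µF/7.52 mH) = 0.880.
%OS = 100 e^{−πζ/√(1−ζ²)} with ζ = 0.880 gives 0.298%.

%OS ≈ 0.298%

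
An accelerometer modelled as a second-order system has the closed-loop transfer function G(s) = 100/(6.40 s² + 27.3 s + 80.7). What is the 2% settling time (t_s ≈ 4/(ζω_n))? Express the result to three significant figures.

Dividing through by 6.40: denominator becomes s² + 4.266 s + 12.61.
So ω_n = √12.61 = 3.55 rad/s and ζ = 4.266/(2·3.55) = 0.601.
t_s ≈ 4/(ζω_n) = 1.88 s.

t_s ≈ 1.88 s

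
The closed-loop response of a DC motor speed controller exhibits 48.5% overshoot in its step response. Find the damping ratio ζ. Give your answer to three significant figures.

ζ ≈ 0.224

From %OS = 100·exp(−πζ/√(1−ζ²)), invert to get ζ = −ln(OS)/√(π² + ln²(OS)) with OS = 0.485.
−ln 0.485 = 0.7236, so ζ = 0.7236/√(π² + 0.5236) = 0.224.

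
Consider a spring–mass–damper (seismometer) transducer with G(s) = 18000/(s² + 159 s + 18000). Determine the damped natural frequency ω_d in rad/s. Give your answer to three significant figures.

Comparing the denominator to s² + 2ζω_n s + ω_n²: ω_n = √18000 = 134 rad/s, and 2ζω_n = 159 so ζ = 159/(2·134) = 0.593.
ω_d = 134·√(1 − 0.593²) = 108 rad/s.

ω_d ≈ 108 rad/s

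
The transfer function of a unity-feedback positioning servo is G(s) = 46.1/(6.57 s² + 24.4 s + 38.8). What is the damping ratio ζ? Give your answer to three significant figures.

Dividing through by 6.57: denominator becomes s² + 3.714 s + 5.906.
So ω_n = √5.906 = 2.43 rad/s and ζ = 3.714/(2·2.43) = 0.764.

ζ ≈ 0.764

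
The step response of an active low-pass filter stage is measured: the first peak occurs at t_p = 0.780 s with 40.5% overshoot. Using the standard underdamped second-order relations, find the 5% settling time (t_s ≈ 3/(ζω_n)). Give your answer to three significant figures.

From the overshoot, ζ = −ln(OS)/√(π²+ln²(OS)) = 0.276.
t_p = π/ω_d ⇒ ω_d = 4.03 rad/s; then ω_n = ω_d/√(1−ζ²) = 4.19 rad/s.
t_s ≈ 3/(ζω_n) = 3/(0.276·4.19) = 2.59 s.

t_s ≈ 2.59 s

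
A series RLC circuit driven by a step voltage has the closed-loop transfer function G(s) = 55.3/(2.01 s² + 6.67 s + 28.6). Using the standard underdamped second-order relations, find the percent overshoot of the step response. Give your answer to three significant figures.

%OS ≈ 21.5%

Dividing through by 2.01: denominator becomes s² + 3.318 s + 14.23.
So ω_n = √14.23 = 3.77 rad/s and ζ = 3.318/(2·3.77) = 0.440.
%OS = 100·exp(−πζ/√(1−ζ²)) = 21.5%.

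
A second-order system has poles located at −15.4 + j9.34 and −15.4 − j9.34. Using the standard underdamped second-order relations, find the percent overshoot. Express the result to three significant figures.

%OS ≈ 0.563%

|pole| = ω_n = √(15.4² + 9.34²) = 18.0 rad/s; ζ = cos θ = σ/ω_n = 0.855.
Overshoot: exp(−π·0.855/√(1−0.855²)) = 0.00563, i.e. 0.563%.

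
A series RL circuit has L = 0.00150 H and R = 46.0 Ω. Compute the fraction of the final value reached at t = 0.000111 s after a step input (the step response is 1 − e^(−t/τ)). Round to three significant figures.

τ = L/R = 0.00150/46.0 = 0.0000326 s.
y(t)/y_∞ = 1 − e^(−t/τ) = 1 − e^(−0.000111/0.0000326) = 1 − e^(−3.40) = 0.967.

y/y_∞ ≈ 0.967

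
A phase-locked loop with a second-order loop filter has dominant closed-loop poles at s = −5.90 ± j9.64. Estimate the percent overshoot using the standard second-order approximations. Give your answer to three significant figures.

The poles are at −σ ± jω_d with σ = 5.90 and ω_d = 9.64, so ω_n = √(σ²+ω_d²) = 11.3 rad/s and ζ = σ/ω_n = 0.522.
%OS = 100 e^{−πζ/√(1−ζ²)} with ζ = 0.522 gives 14.6%.

%OS ≈ 14.6%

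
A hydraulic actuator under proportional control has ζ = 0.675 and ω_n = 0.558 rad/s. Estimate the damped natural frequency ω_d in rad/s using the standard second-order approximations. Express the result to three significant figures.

ω_d ≈ 0.412 rad/s

ω_d = ω_n√(1−ζ²) = 0.558·√0.544 = 0.412 rad/s.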